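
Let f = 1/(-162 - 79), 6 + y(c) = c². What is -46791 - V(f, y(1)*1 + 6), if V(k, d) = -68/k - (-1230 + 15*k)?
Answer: -15522584/241 ≈ -64409.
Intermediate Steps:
y(c) = -6 + c²
f = -1/241 (f = 1/(-241) = -1/241 ≈ -0.0041494)
V(k, d) = 1230 - 68/k - 15*k (V(k, d) = -68/k - (-1230 + 15*k) = -68/k - 15*(-82 + k) = -68/k + (1230 - 15*k) = 1230 - 68/k - 15*k)
-46791 - V(f, y(1)*1 + 6) = -46791 - (1230 - 68/(-1/241) - 15*(-1/241)) = -46791 - (1230 - 68*(-241) + 15/241) = -46791 - (1230 + 16388 + 15/241) = -46791 - 1*4245953/241 = -46791 - 4245953/241 = -15522584/241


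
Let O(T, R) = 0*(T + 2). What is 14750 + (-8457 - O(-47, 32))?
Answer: 6293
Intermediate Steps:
O(T, R) = 0 (O(T, R) = 0*(2 + T) = 0)
14750 + (-8457 - O(-47, 32)) = 14750 + (-8457 - 1*0) = 14750 + (-8457 + 0) = 14750 - 8457 = 6293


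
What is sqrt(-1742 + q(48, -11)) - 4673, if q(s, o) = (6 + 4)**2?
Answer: -4673 + I*sqrt(1642) ≈ -4673.0 + 40.522*I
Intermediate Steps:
q(s, o) = 100 (q(s, o) = 10**2 = 100)
sqrt(-1742 + q(48, -11)) - 4673 = sqrt(-1742 + 100) - 4673 = sqrt(-1642) - 4673 = I*sqrt(1642) - 4673 = -4673 + I*sqrt(1642)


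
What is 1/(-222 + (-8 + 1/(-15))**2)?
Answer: -225/35309 ≈ -0.0063723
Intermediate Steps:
1/(-222 + (-8 + 1/(-15))**2) = 1/(-222 + (-8 - 1/15)**2) = 1/(-222 + (-121/15)**2) = 1/(-222 + 14641/225) = 1/(-35309/225) = -225/35309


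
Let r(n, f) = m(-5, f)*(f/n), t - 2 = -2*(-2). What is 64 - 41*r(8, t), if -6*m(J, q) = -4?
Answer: 87/2 ≈ 43.500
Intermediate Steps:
t = 6 (t = 2 - 2*(-2) = 2 + 4 = 6)
m(J, q) = ⅔ (m(J, q) = -⅙*(-4) = ⅔)
r(n, f) = 2*f/(3*n) (r(n, f) = 2*(f/n)/3 = 2*f/(3*n))
64 - 41*r(8, t) = 64 - 82*6/(3*8) = 64 - 41*½ = 64 - 41/2 = 87/2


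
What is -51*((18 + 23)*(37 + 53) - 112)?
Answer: -182478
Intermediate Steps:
-51*((18 + 23)*(37 + 53) - 112) = -51*(41*90 - 112) = -51*(3690 - 112) = -51*3578 = -182478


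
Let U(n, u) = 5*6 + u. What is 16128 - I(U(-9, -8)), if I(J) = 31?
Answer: 16097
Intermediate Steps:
U(n, u) = 30 + u
16128 - I(U(-9, -8)) = 16128 - 1*31 = 16128 - 31 = 16097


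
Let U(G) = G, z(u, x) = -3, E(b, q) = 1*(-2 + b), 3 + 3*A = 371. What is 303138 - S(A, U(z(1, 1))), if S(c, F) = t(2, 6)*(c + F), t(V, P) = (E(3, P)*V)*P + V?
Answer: 904388/3 ≈ 3.0146e+5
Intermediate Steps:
A = 368/3 (A = -1 + (1/3)*371 = -1 + 371/3 = 368/3 ≈ 122.67)
E(b, q) = -2 + b
t(V, P) = V + P*V (t(V, P) = ((-2 + 3)*V)*P + V = (1*V)*P + V = V*P + V = P*V + V = V + P*V)
S(c, F) = 14*F + 14*c (S(c, F) = (2*(1 + 6))*(c + F) = (2*7)*(F + c) = 14*(F + c) = 14*F + 14*c)
303138 - S(A, U(z(1, 1))) = 303138 - (14*(-3) + 14*(368/3)) = 303138 - (-42 + 5152/3) = 303138 - 1*5026/3 = 303138 - 5026/3 = 904388/3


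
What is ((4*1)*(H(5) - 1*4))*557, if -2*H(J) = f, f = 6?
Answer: -15596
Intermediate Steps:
H(J) = -3 (H(J) = -1/2*6 = -3)
((4*1)*(H(5) - 1*4))*557 = ((4*1)*(-3 - 1*4))*557 = (4*(-3 - 4))*557 = (4*(-7))*557 = -28*557 = -15596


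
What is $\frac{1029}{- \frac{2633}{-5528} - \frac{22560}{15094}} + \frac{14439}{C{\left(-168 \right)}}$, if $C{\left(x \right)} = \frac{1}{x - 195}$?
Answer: $- \frac{31817118233991}{6069227} \approx -5.2424 \cdot 10^{6}$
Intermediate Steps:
$C{\left(x \right)} = \frac{1}{-195 + x}$
$\frac{1029}{- \frac{2633}{-5528} - \frac{22560}{15094}} + \frac{14439}{C{\left(-168 \right)}} = \frac{1029}{- \frac{2633}{-5528} - \frac{22560}{15094}} + \frac{14439}{\frac{1}{-195 - 168}} = \frac{1029}{\left(-2633\right) \left(- \frac{1}{5528}\right) - \frac{11280}{7547}} + \frac{14439}{\frac{1}{-363}} = \frac{1029}{\frac{2633}{5528} - \frac{11280}{7547}} + \frac{14439}{- \frac{1}{363}} = \frac{1029}{- \frac{42484589}{41719816}} + 14439 \left(-363\right) = 1029 \left(- \frac{41719816}{42484589}\right) - 5241357 = - \frac{6132812952}{6069227} - 5241357 = - \frac{31817118233991}{6069227}$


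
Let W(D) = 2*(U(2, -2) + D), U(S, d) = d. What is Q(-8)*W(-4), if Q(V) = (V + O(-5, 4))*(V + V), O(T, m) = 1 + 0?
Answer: -1344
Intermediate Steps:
O(T, m) = 1
Q(V) = 2*V*(1 + V) (Q(V) = (V + 1)*(V + V) = (1 + V)*(2*V) = 2*V*(1 + V))
W(D) = -4 + 2*D (W(D) = 2*(-2 + D) = -4 + 2*D)
Q(-8)*W(-4) = (2*(-8)*(1 - 8))*(-4 + 2*(-4)) = (2*(-8)*(-7))*(-4 - 8) = 112*(-12) = -1344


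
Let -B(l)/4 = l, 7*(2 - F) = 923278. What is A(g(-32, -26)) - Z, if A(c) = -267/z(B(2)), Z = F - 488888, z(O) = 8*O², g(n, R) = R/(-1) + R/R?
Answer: 2224883891/3584 ≈ 6.2078e+5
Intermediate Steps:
F = -923264/7 (F = 2 - ⅐*923278 = 2 - 923278/7 = -923264/7 ≈ -1.3189e+5)
B(l) = -4*l
g(n, R) = 1 - R (g(n, R) = R*(-1) + 1 = -R + 1 = 1 - R)
Z = -4345480/7 (Z = -923264/7 - 488888 = -4345480/7 ≈ -6.2078e+5)
A(c) = -267/512 (A(c) = -267/(8*(-4*2)²) = -267/(8*(-8)²) = -267/(8*64) = -267/512)
A(g(-32, -26)) - Z = -267/512 - 1*(-4345480/7) = -267/512 + 4345480/7 = 2224883891/3584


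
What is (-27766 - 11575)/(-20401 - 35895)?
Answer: 39341/56296 ≈ 0.69882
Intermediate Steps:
(-27766 - 11575)/(-20401 - 35895) = -39341/(-56296) = -39341*(-1/56296) = 39341/56296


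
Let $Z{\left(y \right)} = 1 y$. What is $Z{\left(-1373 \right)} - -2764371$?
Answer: $2762998$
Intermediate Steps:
$Z{\left(y \right)} = y$
$Z{\left(-1373 \right)} - -2764371 = -1373 - -2764371 = -1373 + 2764371 = 2762998$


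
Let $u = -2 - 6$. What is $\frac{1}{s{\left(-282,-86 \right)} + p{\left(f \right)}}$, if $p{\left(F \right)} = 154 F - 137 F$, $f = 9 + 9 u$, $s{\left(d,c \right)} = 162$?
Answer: $- \frac{1}{909} \approx -0.0011001$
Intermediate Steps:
$u = -8$ ($u = -2 - 6 = -8$)
$f = -63$ ($f = 9 + 9 \left(-8\right) = 9 - 72 = -63$)
$p{\left(F \right)} = 17 F$
$\frac{1}{s{\left(-282,-86 \right)} + p{\left(f \right)}} = \frac{1}{162 + 17 \left(-63\right)} = \frac{1}{162 - 1071} = \frac{1}{-909} = - \frac{1}{909}$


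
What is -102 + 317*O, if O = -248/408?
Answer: -15029/51 ≈ -294.69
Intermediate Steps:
O = -31/51 (O = -248*1/408 = -31/51 ≈ -0.60784)
-102 + 317*O = -102 + 317*(-31/51) = -102 - 9827/51 = -15029/51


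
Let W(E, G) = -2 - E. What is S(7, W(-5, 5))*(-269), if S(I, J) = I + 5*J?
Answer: -5918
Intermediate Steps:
S(7, W(-5, 5))*(-269) = (7 + 5*(-2 - 1*(-5)))*(-269) = (7 + 5*(-2 + 5))*(-269) = (7 + 5*3)*(-269) = (7 + 15)*(-269) = 22*(-269) = -5918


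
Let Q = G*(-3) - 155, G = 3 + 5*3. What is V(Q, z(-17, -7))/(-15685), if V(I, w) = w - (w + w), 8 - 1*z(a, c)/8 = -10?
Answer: 144/15685 ≈ 0.0091807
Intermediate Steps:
z(a, c) = 144 (z(a, c) = 64 - 8*(-10) = 64 + 80 = 144)
G = 18 (G = 3 + 15 = 18)
Q = -209 (Q = 18*(-3) - 155 = -54 - 155 = -209)
V(I, w) = -w (V(I, w) = w - 2*w = -w)
V(Q, z(-17, -7))/(-15685) = -1*144/(-15685) = -144*(-1/15685) = 144/15685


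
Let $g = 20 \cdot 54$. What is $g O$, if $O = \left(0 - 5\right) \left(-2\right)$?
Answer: $10800$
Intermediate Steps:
$O = 10$ ($O = \left(0 - 5\right) \left(-2\right) = \left(-5\right) \left(-2\right) = 10$)
$g = 1080$
$g O = 1080 \cdot 10 = 10800$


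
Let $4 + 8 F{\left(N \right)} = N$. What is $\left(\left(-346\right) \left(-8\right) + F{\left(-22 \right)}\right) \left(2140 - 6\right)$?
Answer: $\frac{11799953}{2} \approx 5.9 \cdot 10^{6}$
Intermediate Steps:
$F{\left(N \right)} = - \frac{1}{2} + \frac{N}{8}$
$\left(\left(-346\right) \left(-8\right) + F{\left(-22 \right)}\right) \left(2140 - 6\right) = \left(\left(-346\right) \left(-8\right) + \left(- \frac{1}{2} + \frac{1}{8} \left(-22\right)\right)\right) \left(2140 - 6\right) = \left(2768 - \frac{13}{4}\right) 2134 = \frac{11059}{4} \cdot 2134 = \frac{11799953}{2}$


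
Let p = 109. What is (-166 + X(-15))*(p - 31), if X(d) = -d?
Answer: -11778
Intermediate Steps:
(-166 + X(-15))*(p - 31) = (-166 - 1*(-15))*(109 - 31) = (-166 + 15)*78 = -151*78 = -11778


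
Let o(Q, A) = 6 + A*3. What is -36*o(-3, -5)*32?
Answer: 10368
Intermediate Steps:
o(Q, A) = 6 + 3*A
-36*o(-3, -5)*32 = -36*(6 + 3*(-5))*32 = -36*(6 - 15)*32 = -36*(-9)*32 = 324*32 = 10368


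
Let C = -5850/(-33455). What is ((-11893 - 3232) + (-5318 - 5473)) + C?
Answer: -173402786/6691 ≈ -25916.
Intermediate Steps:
C = 1170/6691 (C = -5850*(-1/33455) = 1170/6691 ≈ 0.17486)
((-11893 - 3232) + (-5318 - 5473)) + C = ((-11893 - 3232) + (-5318 - 5473)) + 1170/6691 = (-15125 - 10791) + 1170/6691 = -25916 + 1170/6691 = -173402786/6691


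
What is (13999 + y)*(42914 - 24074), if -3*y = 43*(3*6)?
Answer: 258880440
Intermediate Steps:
y = -258 (y = -43*3*6/3 = -43*18/3 = -1/3*774 = -258)
(13999 + y)*(42914 - 24074) = (13999 - 258)*(42914 - 24074) = 13741*18840 = 258880440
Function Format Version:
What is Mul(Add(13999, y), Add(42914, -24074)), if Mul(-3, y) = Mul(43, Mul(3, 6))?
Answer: 258880440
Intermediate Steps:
y = -258 (y = Mul(Rational(-1, 3), Mul(43, Mul(3, 6))) = Mul(Rational(-1, 3), Mul(43, 18)) = Mul(Rational(-1, 3), 774) = -258)
Mul(Add(13999, y), Add(42914, -24074)) = Mul(Add(13999, -258), Add(42914, -24074)) = Mul(13741, 18840) = 258880440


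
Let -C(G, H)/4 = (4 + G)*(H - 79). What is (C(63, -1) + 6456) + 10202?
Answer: 38098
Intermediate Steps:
C(G, H) = -4*(-79 + H)*(4 + G) (C(G, H) = -4*(4 + G)*(H - 79) = -4*(4 + G)*(-79 + H) = -4*(-79 + H)*(4 + G))
(C(63, -1) + 6456) + 10202 = ((1264 - 16*(-1) + 316*63 - 4*63*(-1)) + 6456) + 10202 = ((1264 + 16 + 19908 + 252) + 6456) + 10202 = (21440 + 6456) + 10202 = 27896 + 10202 = 38098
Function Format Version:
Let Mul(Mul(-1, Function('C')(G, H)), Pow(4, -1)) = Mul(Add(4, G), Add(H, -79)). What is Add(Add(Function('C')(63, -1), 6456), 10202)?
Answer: 38098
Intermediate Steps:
Function('C')(G, H) = Mul(-4, Add(-79, H), Add(4, G)) (Function('C')(G, H) = Mul(-4, Mul(Add(4, G), Add(H, -79))) = Mul(-4, Mul(Add(4, G), Add(-79, H))) = Mul(-4, Mul(Add(-79, H), Add(4, G))) = Mul(-4, Add(-79, H), Add(4, G)))
Add(Add(Function('C')(63, -1), 6456), 10202) = Add(Add(Add(1264, Mul(-16, -1), Mul(316, 63), Mul(-4, 63, -1)), 6456), 10202) = Add(Add(Add(1264, 16, 19908, 252), 6456), 10202) = Add(Add(21440, 6456), 10202) = Add(27896, 10202) = 38098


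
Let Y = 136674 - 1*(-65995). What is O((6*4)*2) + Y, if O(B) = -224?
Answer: 202445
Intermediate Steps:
Y = 202669 (Y = 136674 + 65995 = 202669)
O((6*4)*2) + Y = -224 + 202669 = 202445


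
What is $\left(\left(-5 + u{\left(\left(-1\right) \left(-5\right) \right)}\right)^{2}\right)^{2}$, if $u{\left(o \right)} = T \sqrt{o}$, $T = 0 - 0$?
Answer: $625$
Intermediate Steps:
$T = 0$ ($T = 0 + 0 = 0$)
$u{\left(o \right)} = 0$ ($u{\left(o \right)} = 0 \sqrt{o} = 0$)
$\left(\left(-5 + u{\left(\left(-1\right) \left(-5\right) \right)}\right)^{2}\right)^{2} = \left(\left(-5 + 0\right)^{2}\right)^{2} = \left(\left(-5\right)^{2}\right)^{2} = 25^{2} = 625$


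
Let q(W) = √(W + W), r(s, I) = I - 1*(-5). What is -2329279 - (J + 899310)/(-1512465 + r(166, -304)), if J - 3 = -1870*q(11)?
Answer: -3523648517843/1512764 - 85*√22/68762 ≈ -2.3293e+6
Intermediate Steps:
r(s, I) = 5 + I (r(s, I) = I + 5 = 5 + I)
q(W) = √2*√W (q(W) = √(2*W) = √2*√W)
J = 3 - 1870*√22 (J = 3 - 1870*√2*√11 = 3 - 1870*√22 ≈ -8768.1)
-2329279 - (J + 899310)/(-1512465 + r(166, -304)) = -2329279 - ((3 - 1870*√22) + 899310)/(-1512465 + (5 - 304)) = -2329279 - (899313 - 1870*√22)/(-1512465 - 299) = -2329279 - (899313 - 1870*√22)/(-1512764) = -2329279 - (899313 - 1870*√22)*(-1)/1512764 = -2329279 - (-899313/1512764 + 85*√22/68762) = -2329279 + (899313/1512764 - 85*√22/68762) = -3523648517843/1512764 - 85*√22/68762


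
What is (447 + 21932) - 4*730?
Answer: 19459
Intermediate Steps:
(447 + 21932) - 4*730 = 22379 - 2920 = 19459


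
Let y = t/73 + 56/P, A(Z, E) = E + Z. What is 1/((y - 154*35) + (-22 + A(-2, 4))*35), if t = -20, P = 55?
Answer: -4015/24448362 ≈ -0.00016422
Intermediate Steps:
y = 2988/4015 (y = -20/73 + 56/55 = 2988/4015 ≈ 0.74421)
1/((y - 154*35) + (-22 + A(-2, 4))*35) = 1/((2988/4015 - 154*35) + (-22 + (4 - 2))*35) = 1/((2988/4015 - 5390) + (-22 + 2)*35) = 1/(-21637862/4015 - 20*35) = 1/(-21637862/4015 - 700) = 1/(-24448362/4015) = -4015/24448362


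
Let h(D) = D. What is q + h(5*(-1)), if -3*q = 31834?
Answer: -31849/3 ≈ -10616.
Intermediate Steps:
q = -31834/3 (q = -⅓*31834 = -31834/3 ≈ -10611.)
q + h(5*(-1)) = -31834/3 + 5*(-1) = -31834/3 - 5 = -31849/3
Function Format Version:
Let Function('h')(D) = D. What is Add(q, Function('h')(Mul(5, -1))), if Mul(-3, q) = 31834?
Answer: Rational(-31849, 3) ≈ -10616.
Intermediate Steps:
q = Rational(-31834, 3) (q = Mul(Rational(-1, 3), 31834) = Rational(-31834, 3) ≈ -10611.)
Add(q, Function('h')(Mul(5, -1))) = Add(Rational(-31834, 3), Mul(5, -1)) = Add(Rational(-31834, 3), -5) = Rational(-31849, 3)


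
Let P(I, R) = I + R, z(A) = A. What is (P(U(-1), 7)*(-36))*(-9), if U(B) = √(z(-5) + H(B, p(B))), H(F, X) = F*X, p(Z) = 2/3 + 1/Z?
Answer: 2268 + 108*I*√42 ≈ 2268.0 + 699.92*I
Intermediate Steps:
p(Z) = ⅔ + 1/Z (p(Z) = 2*(⅓) + 1/Z = ⅔ + 1/Z)
U(B) = √(-5 + B*(⅔ + 1/B))
(P(U(-1), 7)*(-36))*(-9) = ((√(-36 + 6*(-1))/3 + 7)*(-36))*(-9) = ((√(-36 - 6)/3 + 7)*(-36))*(-9) = ((√(-42)/3 + 7)*(-36))*(-9) = (((I*√42)/3 + 7)*(-36))*(-9) = ((I*√42/3 + 7)*(-36))*(-9) = ((7 + I*√42/3)*(-36))*(-9) = (-252 - 12*I*√42)*(-9) = 2268 + 108*I*√42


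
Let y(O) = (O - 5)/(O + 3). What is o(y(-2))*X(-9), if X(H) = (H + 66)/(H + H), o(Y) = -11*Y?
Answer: -1463/6 ≈ -243.83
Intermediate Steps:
y(O) = (-5 + O)/(3 + O)
X(H) = (66 + H)/(2*H) (X(H) = (66 + H)/((2*H)) = (66 + H)*(1/(2*H)) = (66 + H)/(2*H))
o(y(-2))*X(-9) = (-11*(-5 - 2)/(3 - 2))*((1/2)*(66 - 9)/(-9)) = (-11*(-7)/1)*((1/2)*(-1/9)*57) = -11*(-7)*(-19/6) = 77*(-19/6) = -1463/6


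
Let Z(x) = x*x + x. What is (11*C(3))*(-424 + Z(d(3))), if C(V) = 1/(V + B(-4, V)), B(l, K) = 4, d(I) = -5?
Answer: -4444/7 ≈ -634.86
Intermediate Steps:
Z(x) = x + x² (Z(x) = x² + x = x + x²)
C(V) = 1/(4 + V) (C(V) = 1/(V + 4) = 1/(4 + V))
(11*C(3))*(-424 + Z(d(3))) = (11/(4 + 3))*(-424 - 5*(1 - 5)) = (11/7)*(-424 - 5*(-4)) = (11*(⅐))*(-424 + 20) = (11/7)*(-404) = -4444/7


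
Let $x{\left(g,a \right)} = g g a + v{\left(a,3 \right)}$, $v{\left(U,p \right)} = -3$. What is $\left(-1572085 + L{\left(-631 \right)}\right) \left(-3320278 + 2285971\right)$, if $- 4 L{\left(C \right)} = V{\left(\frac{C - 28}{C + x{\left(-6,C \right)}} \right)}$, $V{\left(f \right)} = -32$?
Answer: $1626010245639$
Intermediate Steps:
$x{\left(g,a \right)} = -3 + a g^{2}$ ($x{\left(g,a \right)} = g g a - 3 = g^{2} a - 3 = a g^{2} - 3 = -3 + a g^{2}$)
$L{\left(C \right)} = 8$ ($L{\left(C \right)} = \left(- \frac{1}{4}\right) \left(-32\right) = 8$)
$\left(-1572085 + L{\left(-631 \right)}\right) \left(-3320278 + 2285971\right) = \left(-1572085 + 8\right) \left(-3320278 + 2285971\right) = \left(-1572077\right) \left(-1034307\right) = 1626010245639$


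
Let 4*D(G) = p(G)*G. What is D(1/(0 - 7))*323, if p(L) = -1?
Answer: 323/28 ≈ 11.536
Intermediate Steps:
D(G) = -G/4 (D(G) = (-G)/4 = -G/4)
D(1/(0 - 7))*323 = -1/(4*(0 - 7))*323 = -¼/(-7)*323 = -¼*(-⅐)*323 = (1/28)*323 = 323/28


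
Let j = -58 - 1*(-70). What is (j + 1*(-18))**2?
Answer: 36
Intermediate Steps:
j = 12 (j = -58 + 70 = 12)
(j + 1*(-18))**2 = (12 + 1*(-18))**2 = (12 - 18)**2 = (-6)**2 = 36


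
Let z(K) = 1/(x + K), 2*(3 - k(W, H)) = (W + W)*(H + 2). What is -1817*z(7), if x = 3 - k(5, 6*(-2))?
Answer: 1817/43 ≈ 42.256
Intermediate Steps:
k(W, H) = 3 - W*(2 + H) (k(W, H) = 3 - (W + W)*(H + 2)/2 = 3 - 2*W*(2 + H)/2 = 3 - W*(2 + H))
x = -50 (x = 3 - (3 - 2*5 - 1*6*(-2)*5) = 3 - (3 - 10 - 1*(-12)*5) = 3 - (3 - 10 + 60) = 3 - 1*53 = 3 - 53 = -50)
z(K) = 1/(-50 + K)
-1817*z(7) = -1817/(-50 + 7) = -1817/(-43) = -1817*(-1/43) = 1817/43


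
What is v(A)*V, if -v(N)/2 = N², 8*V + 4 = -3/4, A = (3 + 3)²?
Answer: 1539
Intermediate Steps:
A = 36 (A = 6² = 36)
V = -19/32 (V = -½ + (-3/4)/8 = -½ + (-3*¼)/8 = -½ + (⅛)*(-¾) = -½ - 3/32 = -19/32 ≈ -0.59375)
v(N) = -2*N²
v(A)*V = -2*36²*(-19/32) = -2*1296*(-19/32) = -2592*(-19/32) = 1539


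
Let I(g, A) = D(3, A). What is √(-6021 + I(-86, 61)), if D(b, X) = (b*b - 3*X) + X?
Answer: I*√6134 ≈ 78.32*I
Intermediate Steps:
D(b, X) = b² - 2*X (D(b, X) = (b² - 3*X) + X = b² - 2*X)
I(g, A) = 9 - 2*A (I(g, A) = 3² - 2*A = 9 - 2*A)
√(-6021 + I(-86, 61)) = √(-6021 + (9 - 2*61)) = √(-6021 + (9 - 122)) = √(-6021 - 113) = √(-6134) = I*√6134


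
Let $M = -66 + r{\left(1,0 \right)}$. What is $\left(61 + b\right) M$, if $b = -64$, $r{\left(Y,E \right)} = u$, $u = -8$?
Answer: $222$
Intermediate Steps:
$r{\left(Y,E \right)} = -8$
$M = -74$ ($M = -66 - 8 = -74$)
$\left(61 + b\right) M = \left(61 - 64\right) \left(-74\right) = \left(-3\right) \left(-74\right) = 222$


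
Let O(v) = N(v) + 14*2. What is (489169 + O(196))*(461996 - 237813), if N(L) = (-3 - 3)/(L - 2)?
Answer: 10637955479398/97 ≈ 1.0967e+11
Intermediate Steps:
N(L) = -6/(-2 + L)
O(v) = 28 - 6/(-2 + v) (O(v) = -6/(-2 + v) + 14*2 = -6/(-2 + v) + 28 = 28 - 6/(-2 + v))
(489169 + O(196))*(461996 - 237813) = (489169 + 2*(-31 + 14*196)/(-2 + 196))*(461996 - 237813) = (489169 + 2*(-31 + 2744)/194)*224183 = (489169 + 2*(1/194)*2713)*224183 = (489169 + 2713/97)*224183 = (47452106/97)*224183 = 10637955479398/97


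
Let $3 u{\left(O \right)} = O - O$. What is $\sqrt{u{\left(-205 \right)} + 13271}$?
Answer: $\sqrt{13271} \approx 115.2$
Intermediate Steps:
$u{\left(O \right)} = 0$ ($u{\left(O \right)} = \frac{O - O}{3} = \frac{1}{3} \cdot 0 = 0$)
$\sqrt{u{\left(-205 \right)} + 13271} = \sqrt{0 + 13271} = \sqrt{13271}$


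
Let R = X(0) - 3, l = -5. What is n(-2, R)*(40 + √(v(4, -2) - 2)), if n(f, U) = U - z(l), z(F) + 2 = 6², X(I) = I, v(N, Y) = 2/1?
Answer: -1480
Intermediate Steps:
v(N, Y) = 2 (v(N, Y) = 2*1 = 2)
z(F) = 34 (z(F) = -2 + 6² = -2 + 36 = 34)
R = -3 (R = 0 - 3 = -3)
n(f, U) = -34 + U (n(f, U) = U - 1*34 = U - 34 = -34 + U)
n(-2, R)*(40 + √(v(4, -2) - 2)) = (-34 - 3)*(40 + √(2 - 2)) = -37*(40 + √0) = -37*(40 + 0) = -37*40 = -1480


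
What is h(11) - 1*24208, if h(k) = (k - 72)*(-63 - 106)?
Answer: -13899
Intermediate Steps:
h(k) = 12168 - 169*k (h(k) = (-72 + k)*(-169) = 12168 - 169*k)
h(11) - 1*24208 = (12168 - 169*11) - 1*24208 = (12168 - 1859) - 24208 = 10309 - 24208 = -13899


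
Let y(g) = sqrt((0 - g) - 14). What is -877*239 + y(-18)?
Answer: -209601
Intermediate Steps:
y(g) = sqrt(-14 - g) (y(g) = sqrt(-g - 14) = sqrt(-14 - g))
-877*239 + y(-18) = -877*239 + sqrt(-14 - 1*(-18)) = -209603 + sqrt(-14 + 18) = -209603 + sqrt(4) = -209603 + 2 = -209601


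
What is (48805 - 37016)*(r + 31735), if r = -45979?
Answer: -167922516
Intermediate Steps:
(48805 - 37016)*(r + 31735) = (48805 - 37016)*(-45979 + 31735) = 11789*(-14244) = -167922516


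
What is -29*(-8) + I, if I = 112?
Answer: 344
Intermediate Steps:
-29*(-8) + I = -29*(-8) + 112 = 232 + 112 = 344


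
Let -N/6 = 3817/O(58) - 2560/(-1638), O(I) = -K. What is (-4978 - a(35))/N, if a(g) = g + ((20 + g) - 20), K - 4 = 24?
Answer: -393744/63067 ≈ -6.2433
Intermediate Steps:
K = 28 (K = 4 + 24 = 28)
a(g) = 2*g (a(g) = g + g = 2*g)
O(I) = -28 (O(I) = -1*28 = -28)
N = 63067/78 (N = -6*(3817/(-28) - 2560/(-1638)) = -6*(3817*(-1/28) - 2560*(-1/1638)) = -6*(-3817/28 + 1280/819) = -6*(-63067/468) = 63067/78 ≈ 808.55)
(-4978 - a(35))/N = (-4978 - 2*35)/(63067/78) = (-4978 - 1*70)*(78/63067) = (-4978 - 70)*(78/63067) = -5048*78/63067 = -393744/63067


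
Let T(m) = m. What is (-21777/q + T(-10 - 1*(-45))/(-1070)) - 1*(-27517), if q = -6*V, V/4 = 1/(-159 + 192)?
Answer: 49186053/856 ≈ 57460.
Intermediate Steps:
V = 4/33 (V = 4/(-159 + 192) = 4/33 ≈ 0.12121)
q = -8/11 (q = -6*4/33 = -8/11 ≈ -0.72727)
(-21777/q + T(-10 - 1*(-45))/(-1070)) - 1*(-27517) = (-21777/(-8/11) + (-10 - 1*(-45))/(-1070)) - 1*(-27517) = (-21777*(-11/8) + (-10 + 45)*(-1/1070)) + 27517 = (239547/8 + 35*(-1/1070)) + 27517 = (239547/8 - 7/214) + 27517 = 25631501/856 + 27517 = 49186053/856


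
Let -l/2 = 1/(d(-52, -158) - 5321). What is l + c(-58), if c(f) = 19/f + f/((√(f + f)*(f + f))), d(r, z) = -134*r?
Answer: -31409/95526 - I*√29/116 ≈ -0.3288 - 0.046424*I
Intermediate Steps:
l = -2/1647 (l = -2/(-134*(-52) - 5321) = -2/(6968 - 5321) = -2/1647 ≈ -0.0012143)
c(f) = 19/f + √2/(4*√f) (c(f) = 19/f + f/((√(2*f)*(2*f))) = 19/f + f/(((√2*√f)*(2*f))) = 19/f + f/((2*√2*f^(3/2))) = 19/f + f*(√2/(4*f^(3/2))) = 19/f + √2/(4*√f))
l + c(-58) = -2/1647 + (19/(-58) + √2/(4*√(-58))) = -2/1647 + (19*(-1/58) + √2*(-I*√58/58)/4) = -2/1647 + (-19/58 - I*√29/116) = -31409/95526 - I*√29/116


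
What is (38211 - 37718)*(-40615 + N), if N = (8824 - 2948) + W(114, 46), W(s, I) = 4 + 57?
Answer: -17096254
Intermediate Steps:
W(s, I) = 61
N = 5937 (N = (8824 - 2948) + 61 = 5876 + 61 = 5937)
(38211 - 37718)*(-40615 + N) = (38211 - 37718)*(-40615 + 5937) = 493*(-34678) = -17096254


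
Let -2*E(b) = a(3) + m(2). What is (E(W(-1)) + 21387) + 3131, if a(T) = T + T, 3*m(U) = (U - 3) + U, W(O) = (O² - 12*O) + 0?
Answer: 147089/6 ≈ 24515.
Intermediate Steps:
W(O) = O² - 12*O
m(U) = -1 + 2*U/3 (m(U) = ((U - 3) + U)/3 = ((-3 + U) + U)/3 = (-3 + 2*U)/3 = -1 + 2*U/3)
a(T) = 2*T
E(b) = -19/6 (E(b) = -(2*3 + (-1 + (⅔)*2))/2 = -(6 + (-1 + 4/3))/2 = -(6 + ⅓)/2 = -½*19/3 = -19/6)
(E(W(-1)) + 21387) + 3131 = (-19/6 + 21387) + 3131 = 128303/6 + 3131 = 147089/6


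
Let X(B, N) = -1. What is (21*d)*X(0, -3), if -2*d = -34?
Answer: -357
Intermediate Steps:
d = 17 (d = -½*(-34) = 17)
(21*d)*X(0, -3) = (21*17)*(-1) = 357*(-1) = -357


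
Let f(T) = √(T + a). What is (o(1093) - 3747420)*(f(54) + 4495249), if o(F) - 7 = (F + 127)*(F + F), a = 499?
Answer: -4857085077757 - 1080493*√553 ≈ -4.8571e+12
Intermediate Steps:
o(F) = 7 + 2*F*(127 + F) (o(F) = 7 + (F + 127)*(F + F) = 7 + (127 + F)*(2*F) = 7 + 2*F*(127 + F))
f(T) = √(499 + T) (f(T) = √(T + 499) = √(499 + T))
(o(1093) - 3747420)*(f(54) + 4495249) = ((7 + 2*1093² + 254*1093) - 3747420)*(√(499 + 54) + 4495249) = ((7 + 2*1194649 + 277622) - 3747420)*(√553 + 4495249) = ((7 + 2389298 + 277622) - 3747420)*(4495249 + √553) = (2666927 - 3747420)*(4495249 + √553) = -1080493*(4495249 + √553) = -4857085077757 - 1080493*√553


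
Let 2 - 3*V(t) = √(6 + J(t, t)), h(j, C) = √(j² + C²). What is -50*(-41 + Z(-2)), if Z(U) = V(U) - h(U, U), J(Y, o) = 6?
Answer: 6050/3 + 100*√2 + 100*√3/3 ≈ 2215.8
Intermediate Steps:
h(j, C) = √(C² + j²)
V(t) = ⅔ - 2*√3/3 (V(t) = ⅔ - √(6 + 6)/3 = ⅔ - 2*√3/3)
Z(U) = ⅔ - 2*√3/3 - √2*√(U²) (Z(U) = (⅔ - 2*√3/3) - √(U² + U²) = (⅔ - 2*√3/3) - √(2*U²) = (⅔ - 2*√3/3) - √2*√(U²) = ⅔ - 2*√3/3 - √2*√(U²))
-50*(-41 + Z(-2)) = -50*(-41 + (⅔ - 2*√3/3 - √2*√((-2)²))) = -50*(-41 + (⅔ - 2*√3/3 - √2*√4)) = -50*(-41 + (⅔ - 2*√3/3 - 1*√2*2)) = -50*(-41 + (⅔ - 2*√3/3 - 2*√2)) = -50*(-41 + (⅔ - 2*√2 - 2*√3/3)) = -50*(-121/3 - 2*√2 - 2*√3/3) = 6050/3 + 100*√2 + 100*√3/3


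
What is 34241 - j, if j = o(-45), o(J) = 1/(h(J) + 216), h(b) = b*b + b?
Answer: 75193235/2196 ≈ 34241.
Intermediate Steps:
h(b) = b + b² (h(b) = b² + b = b + b²)
o(J) = 1/(216 + J*(1 + J)) (o(J) = 1/(J*(1 + J) + 216) = 1/(216 + J*(1 + J)))
j = 1/2196 (j = 1/(216 - 45*(1 - 45)) = 1/(216 - 45*(-44)) = 1/(216 + 1980) = 1/2196 ≈ 0.00045537)
34241 - j = 34241 - 1*1/2196 = 34241 - 1/2196 = 75193235/2196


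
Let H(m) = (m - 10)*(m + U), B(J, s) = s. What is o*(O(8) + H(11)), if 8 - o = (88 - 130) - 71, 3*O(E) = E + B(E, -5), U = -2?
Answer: 1210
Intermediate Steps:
O(E) = -5/3 + E/3 (O(E) = (E - 5)/3 = (-5 + E)/3 = -5/3 + E/3)
H(m) = (-10 + m)*(-2 + m) (H(m) = (m - 10)*(m - 2) = (-10 + m)*(-2 + m))
o = 121 (o = 8 - ((88 - 130) - 71) = 8 - (-42 - 71) = 8 - 1*(-113) = 8 + 113 = 121)
o*(O(8) + H(11)) = 121*((-5/3 + (⅓)*8) + (20 + 11² - 12*11)) = 121*((-5/3 + 8/3) + (20 + 121 - 132)) = 121*(1 + 9) = 121*10 = 1210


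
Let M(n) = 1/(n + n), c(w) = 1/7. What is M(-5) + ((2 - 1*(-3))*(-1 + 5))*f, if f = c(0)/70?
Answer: -29/490 ≈ -0.059184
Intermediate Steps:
c(w) = ⅐
M(n) = 1/(2*n)
f = 1/490 (f = (⅐)/70 = (⅐)*(1/70) = 1/490 ≈ 0.0020408)
M(-5) + ((2 - 1*(-3))*(-1 + 5))*f = (½)/(-5) + ((2 - 1*(-3))*(-1 + 5))*(1/490) = (½)*(-⅕) + ((2 + 3)*4)*(1/490) = -⅒ + (5*4)*(1/490) = -⅒ + 20*(1/490) = -⅒ + 2/49 = -29/490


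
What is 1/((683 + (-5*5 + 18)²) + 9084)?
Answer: 1/9816 ≈ 0.00010187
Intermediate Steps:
1/((683 + (-5*5 + 18)²) + 9084) = 1/((683 + (-25 + 18)²) + 9084) = 1/((683 + (-7)²) + 9084) = 1/((683 + 49) + 9084) = 1/(732 + 9084) = 1/9816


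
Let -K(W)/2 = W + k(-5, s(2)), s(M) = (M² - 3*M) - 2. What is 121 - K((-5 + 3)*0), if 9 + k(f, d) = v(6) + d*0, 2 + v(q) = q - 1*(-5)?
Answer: 121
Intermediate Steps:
s(M) = -2 + M² - 3*M
v(q) = 3 + q (v(q) = -2 + (q - 1*(-5)) = -2 + (q + 5) = -2 + (5 + q) = 3 + q)
k(f, d) = 0 (k(f, d) = -9 + ((3 + 6) + d*0) = -9 + (9 + 0) = -9 + 9 = 0)
K(W) = -2*W (K(W) = -2*(W + 0) = -2*W)
121 - K((-5 + 3)*0) = 121 - (-2)*(-5 + 3)*0 = 121 - (-2)*(-2*0) = 121 - (-2)*0 = 121 - 1*0 = 121 + 0 = 121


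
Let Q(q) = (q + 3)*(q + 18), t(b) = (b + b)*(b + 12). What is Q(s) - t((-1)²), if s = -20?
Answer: 8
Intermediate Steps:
t(b) = 2*b*(12 + b) (t(b) = (2*b)*(12 + b) = 2*b*(12 + b))
Q(q) = (3 + q)*(18 + q)
Q(s) - t((-1)²) = (54 + (-20)² + 21*(-20)) - 2*(-1)²*(12 + (-1)²) = (54 + 400 - 420) - 2*(12 + 1) = 34 - 2*13 = 34 - 1*26 = 34 - 26 = 8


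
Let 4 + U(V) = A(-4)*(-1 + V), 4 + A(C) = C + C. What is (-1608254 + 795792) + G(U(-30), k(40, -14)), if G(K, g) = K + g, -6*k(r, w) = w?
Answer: -2436275/3 ≈ -8.1209e+5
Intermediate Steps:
A(C) = -4 + 2*C (A(C) = -4 + (C + C) = -4 + 2*C)
k(r, w) = -w/6
U(V) = 8 - 12*V (U(V) = -4 + (-4 + 2*(-4))*(-1 + V) = -4 + (-4 - 8)*(-1 + V) = -4 - 12*(-1 + V) = -4 + (12 - 12*V) = 8 - 12*V)
(-1608254 + 795792) + G(U(-30), k(40, -14)) = (-1608254 + 795792) + ((8 - 12*(-30)) - ⅙*(-14)) = -812462 + ((8 + 360) + 7/3) = -812462 + (368 + 7/3) = -812462 + 1111/3 = -2436275/3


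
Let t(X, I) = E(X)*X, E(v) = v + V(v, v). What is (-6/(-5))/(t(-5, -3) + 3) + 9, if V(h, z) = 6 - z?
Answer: 403/45 ≈ 8.9556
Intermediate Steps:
E(v) = 6 (E(v) = v + (6 - v) = 6)
t(X, I) = 6*X
(-6/(-5))/(t(-5, -3) + 3) + 9 = (-6/(-5))/(6*(-5) + 3) + 9 = (-6*(-1/5))/(-30 + 3) + 9 = (6/5)/(-27) + 9 = (6/5)*(-1/27) + 9 = -2/45 + 9 = 403/45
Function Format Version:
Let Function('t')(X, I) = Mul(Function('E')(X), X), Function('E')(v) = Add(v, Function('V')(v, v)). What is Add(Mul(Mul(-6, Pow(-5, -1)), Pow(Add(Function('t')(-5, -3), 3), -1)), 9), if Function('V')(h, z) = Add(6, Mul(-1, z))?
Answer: Rational(403, 45) ≈ 8.9556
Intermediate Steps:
Function('E')(v) = 6 (Function('E')(v) = Add(v, Add(6, Mul(-1, v))) = 6)
Function('t')(X, I) = Mul(6, X)
Add(Mul(Mul(-6, Pow(-5, -1)), Pow(Add(Function('t')(-5, -3), 3), -1)), 9) = Add(Mul(Mul(-6, Pow(-5, -1)), Pow(Add(Mul(6, -5), 3), -1)), 9) = Add(Mul(Mul(-6, Rational(-1, 5)), Pow(Add(-30, 3), -1)), 9) = Add(Mul(Rational(6, 5), Pow(-27, -1)), 9) = Add(Mul(Rational(6, 5), Rational(-1, 27)), 9) = Add(Rational(-2, 45), 9) = Rational(403, 45)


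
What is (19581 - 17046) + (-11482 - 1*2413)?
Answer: -11360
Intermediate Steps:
(19581 - 17046) + (-11482 - 1*2413) = 2535 + (-11482 - 2413) = 2535 - 13895 = -11360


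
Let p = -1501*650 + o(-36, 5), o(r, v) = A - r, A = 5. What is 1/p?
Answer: -1/975609 ≈ -1.0250e-6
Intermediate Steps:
o(r, v) = 5 - r
p = -975609 (p = -1501*650 + (5 - 1*(-36)) = -975650 + (5 + 36) = -975650 + 41 = -975609)
1/p = 1/(-975609) = -1/975609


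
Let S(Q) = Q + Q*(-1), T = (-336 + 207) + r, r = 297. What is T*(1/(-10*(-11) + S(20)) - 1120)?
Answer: -10348716/55 ≈ -1.8816e+5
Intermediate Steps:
T = 168 (T = (-336 + 207) + 297 = -129 + 297 = 168)
S(Q) = 0 (S(Q) = Q - Q = 0)
T*(1/(-10*(-11) + S(20)) - 1120) = 168*(1/(-10*(-11) + 0) - 1120) = 168*(1/(110 + 0) - 1120) = 168*(1/110 - 1120) = 168*(-123199/110) = -10348716/55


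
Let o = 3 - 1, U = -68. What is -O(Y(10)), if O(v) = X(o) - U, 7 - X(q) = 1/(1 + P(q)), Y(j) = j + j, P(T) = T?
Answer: -224/3 ≈ -74.667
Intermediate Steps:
o = 2
Y(j) = 2*j
X(q) = 7 - 1/(1 + q)
O(v) = 224/3 (O(v) = (6 + 7*2)/(1 + 2) - 1*(-68) = (6 + 14)/3 + 68 = (⅓)*20 + 68 = 20/3 + 68 = 224/3)
-O(Y(10)) = -1*224/3 = -224/3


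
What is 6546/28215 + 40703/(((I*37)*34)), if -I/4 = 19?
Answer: -9168161/47325960 ≈ -0.19372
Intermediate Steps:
I = -76 (I = -4*19 = -76)
6546/28215 + 40703/(((I*37)*34)) = 6546/28215 + 40703/((-76*37*34)) = 6546*(1/28215) + 40703/((-2812*34)) = 2182/9405 + 40703/(-95608) = 2182/9405 + 40703*(-1/95608) = 2182/9405 - 40703/95608 = -9168161/47325960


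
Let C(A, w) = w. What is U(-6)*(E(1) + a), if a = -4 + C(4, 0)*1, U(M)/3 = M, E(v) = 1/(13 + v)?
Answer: 495/7 ≈ 70.714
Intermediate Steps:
U(M) = 3*M
a = -4 (a = -4 + 0*1 = -4 + 0 = -4)
U(-6)*(E(1) + a) = (3*(-6))*(1/(13 + 1) - 4) = -18*(1/14 - 4) = -18*(-55/14) = 495/7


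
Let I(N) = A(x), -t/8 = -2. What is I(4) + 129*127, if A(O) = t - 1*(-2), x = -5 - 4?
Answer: 16401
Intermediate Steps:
t = 16 (t = -8*(-2) = 16)
x = -9
A(O) = 18 (A(O) = 16 - 1*(-2) = 16 + 2 = 18)
I(N) = 18
I(4) + 129*127 = 18 + 129*127 = 18 + 16383 = 16401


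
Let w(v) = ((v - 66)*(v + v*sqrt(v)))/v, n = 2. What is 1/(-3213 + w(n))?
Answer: -3277/10730537 + 64*sqrt(2)/10730537 ≈ -0.00029696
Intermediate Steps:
w(v) = (-66 + v)*(v + v**(3/2))/v (w(v) = ((-66 + v)*(v + v**(3/2)))/v = (-66 + v)*(v + v**(3/2))/v)
1/(-3213 + w(n)) = 1/(-3213 + (-66 + 2 + 2**(3/2) - 66*sqrt(2))) = 1/(-3213 + (-66 + 2 + 2*sqrt(2) - 66*sqrt(2))) = 1/(-3213 + (-64 - 64*sqrt(2))) = 1/(-3277 - 64*sqrt(2))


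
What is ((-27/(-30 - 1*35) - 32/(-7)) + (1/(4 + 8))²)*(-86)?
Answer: -14069213/32760 ≈ -429.46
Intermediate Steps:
((-27/(-30 - 1*35) - 32/(-7)) + (1/(4 + 8))²)*(-86) = ((-27/(-30 - 35) - 32*(-⅐)) + (1/12)²)*(-86) = ((-27/(-65) + 32/7) + (1/12)²)*(-86) = ((-27*(-1/65) + 32/7) + 1/144)*(-86) = ((27/65 + 32/7) + 1/144)*(-86) = (2269/455 + 1/144)*(-86) = (327191/65520)*(-86) = -14069213/32760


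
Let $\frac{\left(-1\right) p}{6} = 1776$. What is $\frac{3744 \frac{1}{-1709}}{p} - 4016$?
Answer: $- \frac{253943715}{63233} \approx -4016.0$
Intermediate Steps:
$p = -10656$ ($p = \left(-6\right) 1776 = -10656$)
$\frac{3744 \frac{1}{-1709}}{p} - 4016 = \frac{3744 \frac{1}{-1709}}{-10656} - 4016 = 3744 \left(- \frac{1}{1709}\right) \left(- \frac{1}{10656}\right) - 4016 = \left(- \frac{3744}{1709}\right) \left(- \frac{1}{10656}\right) - 4016 = \frac{13}{63233} - 4016 = - \frac{253943715}{63233}$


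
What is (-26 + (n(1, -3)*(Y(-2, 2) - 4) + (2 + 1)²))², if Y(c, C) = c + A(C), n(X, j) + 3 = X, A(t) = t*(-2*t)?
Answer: 121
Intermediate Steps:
A(t) = -2*t²
n(X, j) = -3 + X
Y(c, C) = c - 2*C²
(-26 + (n(1, -3)*(Y(-2, 2) - 4) + (2 + 1)²))² = (-26 + ((-3 + 1)*((-2 - 2*2²) - 4) + (2 + 1)²))² = (-26 + (-2*((-2 - 2*4) - 4) + 3²))² = (-26 + (-2*((-2 - 8) - 4) + 9))² = (-26 + (-2*(-10 - 4) + 9))² = (-26 + (-2*(-14) + 9))² = (-26 + (28 + 9))² = (-26 + 37)² = 11² = 121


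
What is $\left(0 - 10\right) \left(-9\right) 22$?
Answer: $1980$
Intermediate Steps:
$\left(0 - 10\right) \left(-9\right) 22 = \left(-10\right) \left(-9\right) 22 = 90 \cdot 22 = 1980$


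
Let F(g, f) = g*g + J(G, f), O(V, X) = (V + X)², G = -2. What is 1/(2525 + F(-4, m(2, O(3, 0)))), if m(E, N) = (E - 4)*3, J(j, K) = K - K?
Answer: 1/2541 ≈ 0.00039355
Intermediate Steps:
J(j, K) = 0
m(E, N) = -12 + 3*E (m(E, N) = (-4 + E)*3 = -12 + 3*E)
F(g, f) = g² (F(g, f) = g*g + 0 = g² + 0 = g²)
1/(2525 + F(-4, m(2, O(3, 0)))) = 1/(2525 + (-4)²) = 1/(2525 + 16) = 1/2541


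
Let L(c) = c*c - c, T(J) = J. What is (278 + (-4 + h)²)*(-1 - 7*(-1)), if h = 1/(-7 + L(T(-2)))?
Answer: 1818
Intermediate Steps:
L(c) = c² - c
h = -1 (h = 1/(-7 - 2*(-1 - 2)) = 1/(-7 - 2*(-3)) = 1/(-7 + 6) = 1/(-1) = -1)
(278 + (-4 + h)²)*(-1 - 7*(-1)) = (278 + (-4 - 1)²)*(-1 - 7*(-1)) = (278 + (-5)²)*(-1 + 7) = (278 + 25)*6 = 303*6 = 1818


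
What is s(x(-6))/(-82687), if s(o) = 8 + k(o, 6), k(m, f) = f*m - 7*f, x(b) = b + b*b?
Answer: -146/82687 ≈ -0.0017657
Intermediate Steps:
x(b) = b + b**2
k(m, f) = -7*f + f*m
s(o) = -34 + 6*o (s(o) = 8 + 6*(-7 + o) = 8 + (-42 + 6*o) = -34 + 6*o)
s(x(-6))/(-82687) = (-34 + 6*(-6*(1 - 6)))/(-82687) = (-34 + 6*(-6*(-5)))*(-1/82687) = (-34 + 6*30)*(-1/82687) = (-34 + 180)*(-1/82687) = 146*(-1/82687) = -146/82687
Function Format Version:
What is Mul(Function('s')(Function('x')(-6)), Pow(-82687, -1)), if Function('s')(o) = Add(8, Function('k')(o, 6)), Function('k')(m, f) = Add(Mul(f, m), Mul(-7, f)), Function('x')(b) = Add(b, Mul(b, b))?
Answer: Rational(-146, 82687) ≈ -0.0017657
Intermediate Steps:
Function('x')(b) = Add(b, Pow(b, 2))
Function('k')(m, f) = Add(Mul(-7, f), Mul(f, m))
Function('s')(o) = Add(-34, Mul(6, o)) (Function('s')(o) = Add(8, Mul(6, Add(-7, o))) = Add(8, Add(-42, Mul(6, o))) = Add(-34, Mul(6, o)))
Mul(Function('s')(Function('x')(-6)), Pow(-82687, -1)) = Mul(Add(-34, Mul(6, Mul(-6, Add(1, -6)))), Pow(-82687, -1)) = Mul(Add(-34, Mul(6, Mul(-6, -5))), Rational(-1, 82687)) = Mul(Add(-34, Mul(6, 30)), Rational(-1, 82687)) = Mul(Add(-34, 180), Rational(-1, 82687)) = Mul(146, Rational(-1, 82687)) = Rational(-146, 82687)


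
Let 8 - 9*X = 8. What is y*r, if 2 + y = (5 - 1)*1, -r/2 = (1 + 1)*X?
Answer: 0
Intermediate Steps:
X = 0 (X = 8/9 - ⅑*8 = 8/9 - 8/9 = 0)
r = 0 (r = -2*(1 + 1)*0 = -4*0 = -2*0 = 0)
y = 2 (y = -2 + (5 - 1)*1 = -2 + 4*1 = -2 + 4 = 2)
y*r = 2*0 = 0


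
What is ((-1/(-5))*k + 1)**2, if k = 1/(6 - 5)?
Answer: 36/25 ≈ 1.4400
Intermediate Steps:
k = 1 (k = 1/1 = 1)
((-1/(-5))*k + 1)**2 = (-1/(-5)*1 + 1)**2 = (-1*(-1/5)*1 + 1)**2 = ((1/5)*1 + 1)**2 = (1/5 + 1)**2 = (6/5)**2 = 36/25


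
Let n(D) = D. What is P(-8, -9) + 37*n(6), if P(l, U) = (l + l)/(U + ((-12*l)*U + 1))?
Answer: 24200/109 ≈ 222.02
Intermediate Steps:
P(l, U) = 2*l/(1 + U - 12*U*l) (P(l, U) = (2*l)/(U + (-12*U*l + 1)) = (2*l)/(U + (1 - 12*U*l)) = (2*l)/(1 + U - 12*U*l) = 2*l/(1 + U - 12*U*l))
P(-8, -9) + 37*n(6) = 2*(-8)/(1 - 9 - 12*(-9)*(-8)) + 37*6 = 2*(-8)/(1 - 9 - 864) + 222 = 2*(-8)/(-872) + 222 = 2*(-8)*(-1/872) + 222 = 2/109 + 222 = 24200/109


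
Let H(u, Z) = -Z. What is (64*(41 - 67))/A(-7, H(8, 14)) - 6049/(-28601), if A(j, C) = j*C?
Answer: -23499631/1401449 ≈ -16.768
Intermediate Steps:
A(j, C) = C*j
(64*(41 - 67))/A(-7, H(8, 14)) - 6049/(-28601) = (64*(41 - 67))/((-1*14*(-7))) - 6049/(-28601) = (64*(-26))/((-14*(-7))) - 6049*(-1/28601) = -1664/98 + 6049/28601 = -1664*1/98 + 6049/28601 = -832/49 + 6049/28601 = -23499631/1401449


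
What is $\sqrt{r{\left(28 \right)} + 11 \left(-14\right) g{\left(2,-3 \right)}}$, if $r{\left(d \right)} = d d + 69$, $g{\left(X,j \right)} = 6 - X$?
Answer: $\sqrt{237} \approx 15.395$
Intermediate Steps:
$r{\left(d \right)} = 69 + d^{2}$ ($r{\left(d \right)} = d^{2} + 69 = 69 + d^{2}$)
$\sqrt{r{\left(28 \right)} + 11 \left(-14\right) g{\left(2,-3 \right)}} = \sqrt{\left(69 + 28^{2}\right) + 11 \left(-14\right) \left(6 - 2\right)} = \sqrt{\left(69 + 784\right) - 154 \left(6 - 2\right)} = \sqrt{853 - 616} = \sqrt{237}$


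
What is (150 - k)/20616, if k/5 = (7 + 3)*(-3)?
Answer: 25/1718 ≈ 0.014552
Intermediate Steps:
k = -150 (k = 5*((7 + 3)*(-3)) = 5*(10*(-3)) = 5*(-30) = -150)
(150 - k)/20616 = (150 - 1*(-150))/20616 = (150 + 150)*(1/20616) = 300*(1/20616) = 25/1718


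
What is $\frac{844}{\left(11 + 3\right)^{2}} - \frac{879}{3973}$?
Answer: $\frac{795232}{194677} \approx 4.0849$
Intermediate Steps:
$\frac{844}{\left(11 + 3\right)^{2}} - \frac{879}{3973} = \frac{844}{14^{2}} - \frac{879}{3973} = \frac{844}{196} - \frac{879}{3973} = 844 \cdot \frac{1}{196} - \frac{879}{3973} = \frac{211}{49} - \frac{879}{3973} = \frac{795232}{194677}$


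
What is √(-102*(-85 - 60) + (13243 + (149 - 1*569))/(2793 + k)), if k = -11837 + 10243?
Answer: √21277493567/1199 ≈ 121.66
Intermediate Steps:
k = -1594
√(-102*(-85 - 60) + (13243 + (149 - 1*569))/(2793 + k)) = √(-102*(-85 - 60) + (13243 + (149 - 1*569))/(2793 - 1594)) = √(-102*(-145) + (13243 + (149 - 569))/1199) = √(14790 + (13243 - 420)*(1/1199)) = √(14790 + 12823*(1/1199)) = √(14790 + 12823/1199) = √(17746033/1199) = √21277493567/1199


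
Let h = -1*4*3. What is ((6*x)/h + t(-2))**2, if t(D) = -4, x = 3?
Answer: 121/4 ≈ 30.250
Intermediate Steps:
h = -12 (h = -4*3 = -12)
((6*x)/h + t(-2))**2 = ((6*3)/(-12) - 4)**2 = (18*(-1/12) - 4)**2 = (-3/2 - 4)**2 = (-11/2)**2 = 121/4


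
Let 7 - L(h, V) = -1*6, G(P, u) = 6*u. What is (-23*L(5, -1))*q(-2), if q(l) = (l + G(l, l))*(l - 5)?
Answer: -29302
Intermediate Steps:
L(h, V) = 13 (L(h, V) = 7 - (-1)*6 = 7 - 1*(-6) = 7 + 6 = 13)
q(l) = 7*l*(-5 + l) (q(l) = (l + 6*l)*(l - 5) = (7*l)*(-5 + l) = 7*l*(-5 + l))
(-23*L(5, -1))*q(-2) = (-23*13)*(7*(-2)*(-5 - 2)) = -2093*(-2)*(-7) = -299*98 = -29302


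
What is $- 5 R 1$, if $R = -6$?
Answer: $30$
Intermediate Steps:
$- 5 R 1 = \left(-5\right) \left(-6\right) 1 = 30 \cdot 1 = 30$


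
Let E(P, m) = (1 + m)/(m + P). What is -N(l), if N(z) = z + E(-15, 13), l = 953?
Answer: -946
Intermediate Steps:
E(P, m) = (1 + m)/(P + m)
N(z) = -7 + z (N(z) = z + (1 + 13)/(-15 + 13) = z + 14/(-2) = z - ½*14 = z - 7 = -7 + z)
-N(l) = -(-7 + 953) = -1*946 = -946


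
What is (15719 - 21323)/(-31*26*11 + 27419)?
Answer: -5604/18553 ≈ -0.30205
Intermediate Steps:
(15719 - 21323)/(-31*26*11 + 27419) = -5604/(-806*11 + 27419) = -5604/(-8866 + 27419) = -5604/18553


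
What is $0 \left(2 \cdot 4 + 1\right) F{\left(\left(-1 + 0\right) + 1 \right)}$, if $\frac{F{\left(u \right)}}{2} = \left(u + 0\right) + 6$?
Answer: $0$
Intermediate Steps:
$F{\left(u \right)} = 12 + 2 u$ ($F{\left(u \right)} = 2 \left(\left(u + 0\right) + 6\right) = 2 \left(u + 6\right) = 2 \left(6 + u\right) = 12 + 2 u$)
$0 \left(2 \cdot 4 + 1\right) F{\left(\left(-1 + 0\right) + 1 \right)} = 0 \left(2 \cdot 4 + 1\right) \left(12 + 2 \left(\left(-1 + 0\right) + 1\right)\right) = 0 \left(8 + 1\right) \left(12 + 2 \left(-1 + 1\right)\right) = 0 \cdot 9 \left(12 + 2 \cdot 0\right) = 0 \left(12 + 0\right) = 0 \cdot 12 = 0$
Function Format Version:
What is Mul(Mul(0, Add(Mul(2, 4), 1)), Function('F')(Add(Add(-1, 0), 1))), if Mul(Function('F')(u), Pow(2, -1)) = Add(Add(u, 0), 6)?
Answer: 0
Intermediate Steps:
Function('F')(u) = Add(12, Mul(2, u)) (Function('F')(u) = Mul(2, Add(Add(u, 0), 6)) = Mul(2, Add(u, 6)) = Mul(2, Add(6, u)) = Add(12, Mul(2, u)))
Mul(Mul(0, Add(Mul(2, 4), 1)), Function('F')(Add(Add(-1, 0), 1))) = Mul(Mul(0, Add(Mul(2, 4), 1)), Add(12, Mul(2, Add(Add(-1, 0), 1)))) = Mul(Mul(0, Add(8, 1)), Add(12, Mul(2, Add(-1, 1)))) = Mul(Mul(0, 9), Add(12, Mul(2, 0))) = Mul(0, Add(12, 0)) = Mul(0, 12) = 0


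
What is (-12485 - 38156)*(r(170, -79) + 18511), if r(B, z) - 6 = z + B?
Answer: -942327728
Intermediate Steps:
r(B, z) = 6 + B + z (r(B, z) = 6 + (z + B) = 6 + (B + z) = 6 + B + z)
(-12485 - 38156)*(r(170, -79) + 18511) = (-12485 - 38156)*((6 + 170 - 79) + 18511) = -50641*(97 + 18511) = -50641*18608 = -942327728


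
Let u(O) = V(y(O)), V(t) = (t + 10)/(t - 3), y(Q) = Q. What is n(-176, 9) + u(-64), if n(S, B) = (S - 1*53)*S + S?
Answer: 2688630/67 ≈ 40129.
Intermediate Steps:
V(t) = (10 + t)/(-3 + t)
n(S, B) = S + S*(-53 + S) (n(S, B) = (S - 53)*S + S = (-53 + S)*S + S = S*(-53 + S) + S = S + S*(-53 + S))
u(O) = (10 + O)/(-3 + O)
n(-176, 9) + u(-64) = -176*(-52 - 176) + (10 - 64)/(-3 - 64) = -176*(-228) - 54/(-67) = 40128 - 1/67*(-54) = 40128 + 54/67 = 2688630/67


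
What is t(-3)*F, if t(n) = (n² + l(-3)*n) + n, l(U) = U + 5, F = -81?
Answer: 0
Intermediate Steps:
l(U) = 5 + U
t(n) = n² + 3*n (t(n) = (n² + (5 - 3)*n) + n = (n² + 2*n) + n = n² + 3*n)
t(-3)*F = -3*(3 - 3)*(-81) = -3*0*(-81) = 0*(-81) = 0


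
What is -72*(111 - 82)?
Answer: -2088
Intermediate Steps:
-72*(111 - 82) = -72*29 = -2088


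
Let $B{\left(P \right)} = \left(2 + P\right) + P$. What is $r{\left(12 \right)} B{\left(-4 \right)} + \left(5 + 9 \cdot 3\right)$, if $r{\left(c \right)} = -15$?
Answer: $122$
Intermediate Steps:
$B{\left(P \right)} = 2 + 2 P$
$r{\left(12 \right)} B{\left(-4 \right)} + \left(5 + 9 \cdot 3\right) = - 15 \left(2 + 2 \left(-4\right)\right) + \left(5 + 9 \cdot 3\right) = - 15 \left(2 - 8\right) + \left(5 + 27\right) = \left(-15\right) \left(-6\right) + 32 = 90 + 32 = 122$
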